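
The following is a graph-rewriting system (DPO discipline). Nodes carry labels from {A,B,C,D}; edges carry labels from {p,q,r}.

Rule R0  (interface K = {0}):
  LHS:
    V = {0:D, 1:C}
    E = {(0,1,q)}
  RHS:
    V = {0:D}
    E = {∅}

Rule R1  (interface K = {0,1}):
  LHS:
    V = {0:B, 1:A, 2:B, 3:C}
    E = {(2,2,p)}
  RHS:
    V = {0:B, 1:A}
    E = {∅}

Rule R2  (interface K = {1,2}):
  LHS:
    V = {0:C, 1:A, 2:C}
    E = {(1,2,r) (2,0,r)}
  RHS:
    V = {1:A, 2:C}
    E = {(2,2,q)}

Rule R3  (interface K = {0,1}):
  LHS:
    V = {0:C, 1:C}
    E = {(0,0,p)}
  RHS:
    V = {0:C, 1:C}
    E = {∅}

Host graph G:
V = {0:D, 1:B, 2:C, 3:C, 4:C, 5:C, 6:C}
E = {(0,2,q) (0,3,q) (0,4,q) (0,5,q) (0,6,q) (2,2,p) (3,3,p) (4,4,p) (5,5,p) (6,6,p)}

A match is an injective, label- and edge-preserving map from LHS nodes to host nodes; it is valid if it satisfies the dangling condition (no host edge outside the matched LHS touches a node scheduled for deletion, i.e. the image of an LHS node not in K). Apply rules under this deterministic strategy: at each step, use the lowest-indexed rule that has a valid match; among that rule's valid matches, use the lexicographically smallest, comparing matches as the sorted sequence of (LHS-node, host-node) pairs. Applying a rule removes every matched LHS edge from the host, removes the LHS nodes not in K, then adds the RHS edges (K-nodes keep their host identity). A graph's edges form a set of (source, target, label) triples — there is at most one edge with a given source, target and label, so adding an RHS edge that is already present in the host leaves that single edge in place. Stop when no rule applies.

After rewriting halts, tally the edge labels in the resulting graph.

Answer: p:1 q:1

Rewrite trace:
initial: |V|=7 |E|=10  E = 0-q->2 0-q->3 0-q->4 0-q->5 0-q->6 2-p->2 3-p->3 4-p->4 5-p->5 6-p->6
step 1: apply R3 at {0↦2, 1↦3}  → |V|=7 |E|=9  E = 0-q->2 0-q->3 0-q->4 0-q->5 0-q->6 3-p->3 4-p->4 5-p->5 6-p->6
step 2: apply R0 at {0↦0, 1↦2}  → |V|=6 |E|=8  E = 0-q->3 0-q->4 0-q->5 0-q->6 3-p->3 4-p->4 5-p->5 6-p->6
step 3: apply R3 at {0↦3, 1↦4}  → |V|=6 |E|=7  E = 0-q->3 0-q->4 0-q->5 0-q->6 4-p->4 5-p->5 6-p->6
step 4: apply R0 at {0↦0, 1↦3}  → |V|=5 |E|=6  E = 0-q->4 0-q->5 0-q->6 4-p->4 5-p->5 6-p->6
step 5: apply R3 at {0↦4, 1↦5}  → |V|=5 |E|=5  E = 0-q->4 0-q->5 0-q->6 5-p->5 6-p->6
step 6: apply R0 at {0↦0, 1↦4}  → |V|=4 |E|=4  E = 0-q->5 0-q->6 5-p->5 6-p->6
step 7: apply R3 at {0↦5, 1↦6}  → |V|=4 |E|=3  E = 0-q->5 0-q->6 6-p->6
step 8: apply R0 at {0↦0, 1↦5}  → |V|=3 |E|=2  E = 0-q->6 6-p->6
normal form: no rule applies after step 8
NF edges: [(0, 6, 'q'), (6, 6, 'p')]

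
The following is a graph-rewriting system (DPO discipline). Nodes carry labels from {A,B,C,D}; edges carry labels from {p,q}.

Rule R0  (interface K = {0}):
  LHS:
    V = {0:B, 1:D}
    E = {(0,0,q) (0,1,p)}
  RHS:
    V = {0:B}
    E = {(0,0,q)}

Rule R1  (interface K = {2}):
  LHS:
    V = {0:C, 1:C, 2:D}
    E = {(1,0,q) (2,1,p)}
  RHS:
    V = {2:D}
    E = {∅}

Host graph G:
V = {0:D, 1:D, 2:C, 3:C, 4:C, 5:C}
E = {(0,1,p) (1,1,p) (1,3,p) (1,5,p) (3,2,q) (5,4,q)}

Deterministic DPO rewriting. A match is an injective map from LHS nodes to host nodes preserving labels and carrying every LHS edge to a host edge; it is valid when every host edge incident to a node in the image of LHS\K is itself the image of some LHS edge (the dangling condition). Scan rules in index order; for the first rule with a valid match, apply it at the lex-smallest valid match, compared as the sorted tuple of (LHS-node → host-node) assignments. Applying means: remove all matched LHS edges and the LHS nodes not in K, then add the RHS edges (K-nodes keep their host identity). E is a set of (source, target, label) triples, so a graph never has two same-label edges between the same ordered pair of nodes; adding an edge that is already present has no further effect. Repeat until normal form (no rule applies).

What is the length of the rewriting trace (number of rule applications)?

Answer: 2

Derivation:
start.  V:6 E:6  edges: 0-p->1 1-p->1 1-p->3 1-p->5 3-q->2 5-q->4
1. fire R1 via {0↦2, 1↦3, 2↦1}  →  V:4 E:4  edges: 0-p->1 1-p->1 1-p->5 5-q->4
2. fire R1 via {0↦4, 1↦5, 2↦1}  →  V:2 E:2  edges: 0-p->1 1-p->1
final graph: no rule applies after step 2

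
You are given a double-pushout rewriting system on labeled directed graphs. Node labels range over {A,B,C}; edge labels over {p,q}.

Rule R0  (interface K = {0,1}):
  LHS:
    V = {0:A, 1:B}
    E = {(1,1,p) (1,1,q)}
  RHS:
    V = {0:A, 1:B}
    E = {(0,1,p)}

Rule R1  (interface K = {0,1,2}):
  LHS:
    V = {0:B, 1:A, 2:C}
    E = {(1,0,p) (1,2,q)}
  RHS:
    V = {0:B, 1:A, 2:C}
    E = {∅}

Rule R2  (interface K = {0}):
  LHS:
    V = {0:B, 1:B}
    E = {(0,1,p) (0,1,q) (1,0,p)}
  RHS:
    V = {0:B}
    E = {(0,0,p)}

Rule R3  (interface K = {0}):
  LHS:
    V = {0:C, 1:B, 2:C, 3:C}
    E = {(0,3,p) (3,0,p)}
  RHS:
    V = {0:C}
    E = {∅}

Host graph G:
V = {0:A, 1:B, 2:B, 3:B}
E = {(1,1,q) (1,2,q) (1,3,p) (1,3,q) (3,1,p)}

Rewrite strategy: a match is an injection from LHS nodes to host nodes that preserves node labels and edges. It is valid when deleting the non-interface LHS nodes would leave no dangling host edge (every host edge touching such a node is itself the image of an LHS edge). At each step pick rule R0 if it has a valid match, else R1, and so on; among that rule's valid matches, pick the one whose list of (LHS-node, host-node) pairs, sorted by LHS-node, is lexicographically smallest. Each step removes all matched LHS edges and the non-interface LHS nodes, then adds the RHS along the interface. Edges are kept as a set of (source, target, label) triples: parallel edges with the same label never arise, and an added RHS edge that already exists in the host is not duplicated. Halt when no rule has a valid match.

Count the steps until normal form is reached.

Answer: 2

Steps:
initial: |V|=4 |E|=5  E = 1-q->1 1-q->2 1-p->3 1-q->3 3-p->1
step 1: apply R2 at {0↦1, 1↦3}  → |V|=3 |E|=3  E = 1-p->1 1-q->1 1-q->2
step 2: apply R0 at {0↦0, 1↦1}  → |V|=3 |E|=2  E = 0-p->1 1-q->2
final graph: no rule applies after step 2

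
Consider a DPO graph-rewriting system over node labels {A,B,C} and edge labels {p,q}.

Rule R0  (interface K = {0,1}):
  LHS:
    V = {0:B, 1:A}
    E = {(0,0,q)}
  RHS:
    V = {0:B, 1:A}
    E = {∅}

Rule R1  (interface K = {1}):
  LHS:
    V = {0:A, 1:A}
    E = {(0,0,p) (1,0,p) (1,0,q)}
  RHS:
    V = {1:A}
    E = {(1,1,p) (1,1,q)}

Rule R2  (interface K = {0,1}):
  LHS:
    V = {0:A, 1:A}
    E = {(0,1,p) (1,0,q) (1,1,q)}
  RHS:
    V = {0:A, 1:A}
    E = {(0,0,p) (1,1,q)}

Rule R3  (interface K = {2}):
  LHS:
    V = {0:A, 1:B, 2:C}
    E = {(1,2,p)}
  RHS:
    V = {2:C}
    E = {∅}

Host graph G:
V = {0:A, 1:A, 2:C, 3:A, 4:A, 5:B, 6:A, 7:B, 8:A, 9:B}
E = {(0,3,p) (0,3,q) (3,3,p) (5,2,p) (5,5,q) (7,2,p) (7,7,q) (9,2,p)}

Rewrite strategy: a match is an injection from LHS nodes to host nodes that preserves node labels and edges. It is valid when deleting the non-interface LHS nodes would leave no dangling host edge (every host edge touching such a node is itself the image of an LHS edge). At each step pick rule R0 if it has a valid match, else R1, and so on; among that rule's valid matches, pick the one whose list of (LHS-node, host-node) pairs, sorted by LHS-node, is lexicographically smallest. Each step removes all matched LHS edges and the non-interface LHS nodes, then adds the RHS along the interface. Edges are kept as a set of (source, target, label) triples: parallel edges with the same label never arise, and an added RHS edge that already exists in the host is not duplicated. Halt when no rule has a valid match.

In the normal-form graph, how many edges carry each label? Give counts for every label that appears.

Answer: p:1 q:1

Rewrite trace:
initial: |V|=10 |E|=8  E = 0-p->3 0-q->3 3-p->3 5-p->2 5-q->5 7-p->2 7-q->7 9-p->2
step 1: apply R0 at {0↦5, 1↦0}  → |V|=10 |E|=7  E = 0-p->3 0-q->3 3-p->3 5-p->2 7-p->2 7-q->7 9-p->2
step 2: apply R0 at {0↦7, 1↦0}  → |V|=10 |E|=6  E = 0-p->3 0-q->3 3-p->3 5-p->2 7-p->2 9-p->2
step 3: apply R1 at {0↦3, 1↦0}  → |V|=9 |E|=5  E = 0-p->0 0-q->0 5-p->2 7-p->2 9-p->2
step 4: apply R3 at {0↦1, 1↦5, 2↦2}  → |V|=7 |E|=4  E = 0-p->0 0-q->0 7-p->2 9-p->2
step 5: apply R3 at {0↦4, 1↦7, 2↦2}  → |V|=5 |E|=3  E = 0-p->0 0-q->0 9-p->2
step 6: apply R3 at {0↦6, 1↦9, 2↦2}  → |V|=3 |E|=2  E = 0-p->0 0-q->0
normal form: no rule applies after step 6
NF edges: [(0, 0, 'p'), (0, 0, 'q')]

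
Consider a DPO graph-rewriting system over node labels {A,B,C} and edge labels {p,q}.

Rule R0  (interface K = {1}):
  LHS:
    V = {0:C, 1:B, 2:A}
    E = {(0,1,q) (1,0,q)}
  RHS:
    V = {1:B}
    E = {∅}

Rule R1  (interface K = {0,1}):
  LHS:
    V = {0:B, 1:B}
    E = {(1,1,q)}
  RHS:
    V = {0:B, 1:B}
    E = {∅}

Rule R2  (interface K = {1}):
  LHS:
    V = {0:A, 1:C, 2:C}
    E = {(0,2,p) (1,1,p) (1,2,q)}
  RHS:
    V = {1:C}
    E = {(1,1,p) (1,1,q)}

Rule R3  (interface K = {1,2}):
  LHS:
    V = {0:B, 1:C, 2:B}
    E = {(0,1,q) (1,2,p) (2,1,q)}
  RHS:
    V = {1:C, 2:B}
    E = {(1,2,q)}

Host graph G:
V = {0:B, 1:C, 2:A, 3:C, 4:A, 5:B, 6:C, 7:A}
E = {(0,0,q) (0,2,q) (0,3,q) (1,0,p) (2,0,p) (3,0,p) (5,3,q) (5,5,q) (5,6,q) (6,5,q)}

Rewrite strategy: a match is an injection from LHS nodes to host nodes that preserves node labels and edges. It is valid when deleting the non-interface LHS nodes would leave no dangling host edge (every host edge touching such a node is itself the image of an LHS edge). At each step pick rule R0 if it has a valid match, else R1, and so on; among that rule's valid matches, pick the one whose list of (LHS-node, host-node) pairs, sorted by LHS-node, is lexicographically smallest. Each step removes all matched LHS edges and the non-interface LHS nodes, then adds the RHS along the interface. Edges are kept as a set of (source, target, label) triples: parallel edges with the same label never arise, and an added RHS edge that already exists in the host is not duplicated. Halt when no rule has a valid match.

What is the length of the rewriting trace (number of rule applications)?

Answer: 4

Steps:
[0] host  ⇒  8 nodes, 10 edges  {0-q->0 0-q->2 0-q->3 1-p->0 2-p->0 3-p->0 5-q->3 5-q->5 5-q->6 6-q->5}
[1] R0 @ {0↦6, 1↦5, 2↦4}  ⇒  6 nodes, 8 edges  {0-q->0 0-q->2 0-q->3 1-p->0 2-p->0 3-p->0 5-q->3 5-q->5}
[2] R1 @ {0↦0, 1↦5}  ⇒  6 nodes, 7 edges  {0-q->0 0-q->2 0-q->3 1-p->0 2-p->0 3-p->0 5-q->3}
[3] R1 @ {0↦5, 1↦0}  ⇒  6 nodes, 6 edges  {0-q->2 0-q->3 1-p->0 2-p->0 3-p->0 5-q->3}
[4] R3 @ {0↦5, 1↦3, 2↦0}  ⇒  5 nodes, 4 edges  {0-q->2 1-p->0 2-p->0 3-q->0}
normal form: no rule applies after step 4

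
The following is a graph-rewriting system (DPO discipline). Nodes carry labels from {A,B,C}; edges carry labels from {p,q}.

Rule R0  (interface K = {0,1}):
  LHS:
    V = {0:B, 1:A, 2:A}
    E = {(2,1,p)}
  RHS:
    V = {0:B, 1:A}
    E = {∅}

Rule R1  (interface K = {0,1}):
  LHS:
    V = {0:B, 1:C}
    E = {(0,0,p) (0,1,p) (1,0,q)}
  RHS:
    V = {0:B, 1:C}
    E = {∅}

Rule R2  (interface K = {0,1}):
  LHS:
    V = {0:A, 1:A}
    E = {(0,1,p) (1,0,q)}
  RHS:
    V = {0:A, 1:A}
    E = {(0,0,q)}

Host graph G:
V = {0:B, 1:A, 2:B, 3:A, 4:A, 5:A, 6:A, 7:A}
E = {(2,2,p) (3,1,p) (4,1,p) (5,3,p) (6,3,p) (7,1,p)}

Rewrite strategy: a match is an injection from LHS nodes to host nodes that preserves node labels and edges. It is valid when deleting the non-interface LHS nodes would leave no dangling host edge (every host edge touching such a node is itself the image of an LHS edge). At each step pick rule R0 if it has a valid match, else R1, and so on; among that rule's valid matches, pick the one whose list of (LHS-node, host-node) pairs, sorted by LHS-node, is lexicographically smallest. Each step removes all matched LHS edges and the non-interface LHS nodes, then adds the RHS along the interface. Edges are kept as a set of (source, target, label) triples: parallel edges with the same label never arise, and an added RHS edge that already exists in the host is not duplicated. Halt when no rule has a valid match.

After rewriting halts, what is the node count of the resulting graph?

Answer: 3

Steps:
initial: |V|=8 |E|=6  E = 2-p->2 3-p->1 4-p->1 5-p->3 6-p->3 7-p->1
step 1: apply R0 at {0↦0, 1↦1, 2↦4}  → |V|=7 |E|=5  E = 2-p->2 3-p->1 5-p->3 6-p->3 7-p->1
step 2: apply R0 at {0↦0, 1↦1, 2↦7}  → |V|=6 |E|=4  E = 2-p->2 3-p->1 5-p->3 6-p->3
step 3: apply R0 at {0↦0, 1↦3, 2↦5}  → |V|=5 |E|=3  E = 2-p->2 3-p->1 6-p->3
step 4: apply R0 at {0↦0, 1↦3, 2↦6}  → |V|=4 |E|=2  E = 2-p->2 3-p->1
step 5: apply R0 at {0↦0, 1↦1, 2↦3}  → |V|=3 |E|=1  E = 2-p->2
halt: no rule applies after step 5
NF nodes: {0:B, 1:A, 2:B}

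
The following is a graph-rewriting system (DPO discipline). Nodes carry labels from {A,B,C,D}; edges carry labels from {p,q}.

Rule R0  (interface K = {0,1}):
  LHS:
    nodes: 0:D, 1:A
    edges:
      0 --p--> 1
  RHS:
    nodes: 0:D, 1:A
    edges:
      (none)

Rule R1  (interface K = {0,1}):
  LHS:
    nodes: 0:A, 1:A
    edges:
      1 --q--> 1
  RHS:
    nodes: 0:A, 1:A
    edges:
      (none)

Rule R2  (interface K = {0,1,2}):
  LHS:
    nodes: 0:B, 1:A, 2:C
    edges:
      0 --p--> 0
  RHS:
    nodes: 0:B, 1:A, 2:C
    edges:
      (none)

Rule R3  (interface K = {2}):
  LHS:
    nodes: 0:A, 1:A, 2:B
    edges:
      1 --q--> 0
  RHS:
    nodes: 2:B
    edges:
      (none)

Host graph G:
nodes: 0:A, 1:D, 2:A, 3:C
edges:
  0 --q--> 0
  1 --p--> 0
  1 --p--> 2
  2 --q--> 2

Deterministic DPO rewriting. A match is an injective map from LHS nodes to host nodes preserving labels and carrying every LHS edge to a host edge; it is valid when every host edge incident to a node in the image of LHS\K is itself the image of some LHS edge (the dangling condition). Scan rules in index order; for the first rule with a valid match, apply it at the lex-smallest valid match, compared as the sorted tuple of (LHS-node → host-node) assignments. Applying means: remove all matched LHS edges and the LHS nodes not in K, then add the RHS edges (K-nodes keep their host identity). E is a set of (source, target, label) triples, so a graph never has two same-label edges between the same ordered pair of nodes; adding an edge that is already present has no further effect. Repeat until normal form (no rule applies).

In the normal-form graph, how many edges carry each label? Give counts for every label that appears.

Answer: (no edges)

Steps:
[0] host  ⇒  4 nodes, 4 edges  {0-q->0 1-p->0 1-p->2 2-q->2}
[1] R0 @ {0↦1, 1↦0}  ⇒  4 nodes, 3 edges  {0-q->0 1-p->2 2-q->2}
[2] R0 @ {0↦1, 1↦2}  ⇒  4 nodes, 2 edges  {0-q->0 2-q->2}
[3] R1 @ {0↦0, 1↦2}  ⇒  4 nodes, 1 edges  {0-q->0}
[4] R1 @ {0↦2, 1↦0}  ⇒  4 nodes, 0 edges  {∅}
halt: no rule applies after step 4
NF edges: []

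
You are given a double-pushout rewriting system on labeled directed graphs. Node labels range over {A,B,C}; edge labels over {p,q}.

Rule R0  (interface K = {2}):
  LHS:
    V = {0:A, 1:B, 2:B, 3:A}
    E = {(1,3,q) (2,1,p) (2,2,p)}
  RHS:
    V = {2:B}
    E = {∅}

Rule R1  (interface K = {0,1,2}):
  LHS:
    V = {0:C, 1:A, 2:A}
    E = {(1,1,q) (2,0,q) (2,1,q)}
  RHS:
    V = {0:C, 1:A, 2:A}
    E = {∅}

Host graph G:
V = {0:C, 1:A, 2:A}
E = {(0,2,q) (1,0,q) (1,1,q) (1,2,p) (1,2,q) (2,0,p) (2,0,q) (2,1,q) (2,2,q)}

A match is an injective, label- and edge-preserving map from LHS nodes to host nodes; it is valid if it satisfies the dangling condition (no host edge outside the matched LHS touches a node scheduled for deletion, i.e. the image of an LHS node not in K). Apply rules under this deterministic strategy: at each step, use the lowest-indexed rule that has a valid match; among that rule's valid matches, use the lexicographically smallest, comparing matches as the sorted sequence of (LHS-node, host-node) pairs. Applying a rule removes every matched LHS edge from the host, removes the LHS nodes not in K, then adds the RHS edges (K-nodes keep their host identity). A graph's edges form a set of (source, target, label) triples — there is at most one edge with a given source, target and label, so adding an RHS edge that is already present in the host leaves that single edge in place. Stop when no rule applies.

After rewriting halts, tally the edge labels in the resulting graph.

start.  V:3 E:9  edges: 0-q->2 1-q->0 1-q->1 1-p->2 1-q->2 2-p->0 2-q->0 2-q->1 2-q->2
1. fire R1 via {0↦0, 1↦1, 2↦2}  →  V:3 E:6  edges: 0-q->2 1-q->0 1-p->2 1-q->2 2-p->0 2-q->2
2. fire R1 via {0↦0, 1↦2, 2↦1}  →  V:3 E:3  edges: 0-q->2 1-p->2 2-p->0
final graph: no rule applies after step 2
NF edges: [(0, 2, 'q'), (1, 2, 'p'), (2, 0, 'p')]

Answer: p:2 q:1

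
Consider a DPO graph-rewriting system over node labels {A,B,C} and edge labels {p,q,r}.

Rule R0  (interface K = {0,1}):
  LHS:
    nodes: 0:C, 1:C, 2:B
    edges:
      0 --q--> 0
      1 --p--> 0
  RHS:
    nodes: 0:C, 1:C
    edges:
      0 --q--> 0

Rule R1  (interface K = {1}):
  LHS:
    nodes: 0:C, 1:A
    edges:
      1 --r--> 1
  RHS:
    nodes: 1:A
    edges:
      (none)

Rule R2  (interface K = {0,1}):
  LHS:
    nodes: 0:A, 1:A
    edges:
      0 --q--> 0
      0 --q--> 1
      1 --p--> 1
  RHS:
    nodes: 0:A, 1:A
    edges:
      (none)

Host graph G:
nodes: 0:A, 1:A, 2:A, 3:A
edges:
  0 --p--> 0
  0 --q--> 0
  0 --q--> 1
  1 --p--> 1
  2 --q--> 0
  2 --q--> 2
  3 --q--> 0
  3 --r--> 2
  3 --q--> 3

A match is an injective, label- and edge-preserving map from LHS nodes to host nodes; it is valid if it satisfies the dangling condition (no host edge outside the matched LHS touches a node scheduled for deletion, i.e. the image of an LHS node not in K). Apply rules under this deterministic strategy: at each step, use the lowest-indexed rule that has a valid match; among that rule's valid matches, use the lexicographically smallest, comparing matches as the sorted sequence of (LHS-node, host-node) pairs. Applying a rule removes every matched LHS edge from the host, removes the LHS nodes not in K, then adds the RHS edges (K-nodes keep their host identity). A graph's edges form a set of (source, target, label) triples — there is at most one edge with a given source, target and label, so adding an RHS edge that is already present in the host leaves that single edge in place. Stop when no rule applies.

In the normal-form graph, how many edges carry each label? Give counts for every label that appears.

Answer: q:2 r:1

Steps:
[0] host  ⇒  4 nodes, 9 edges  {0-p->0 0-q->0 0-q->1 1-p->1 2-q->0 2-q->2 3-q->0 3-r->2 3-q->3}
[1] R2 @ {0↦0, 1↦1}  ⇒  4 nodes, 6 edges  {0-p->0 2-q->0 2-q->2 3-q->0 3-r->2 3-q->3}
[2] R2 @ {0↦2, 1↦0}  ⇒  4 nodes, 3 edges  {3-q->0 3-r->2 3-q->3}
final graph: no rule applies after step 2
NF edges: [(3, 0, 'q'), (3, 2, 'r'), (3, 3, 'q')]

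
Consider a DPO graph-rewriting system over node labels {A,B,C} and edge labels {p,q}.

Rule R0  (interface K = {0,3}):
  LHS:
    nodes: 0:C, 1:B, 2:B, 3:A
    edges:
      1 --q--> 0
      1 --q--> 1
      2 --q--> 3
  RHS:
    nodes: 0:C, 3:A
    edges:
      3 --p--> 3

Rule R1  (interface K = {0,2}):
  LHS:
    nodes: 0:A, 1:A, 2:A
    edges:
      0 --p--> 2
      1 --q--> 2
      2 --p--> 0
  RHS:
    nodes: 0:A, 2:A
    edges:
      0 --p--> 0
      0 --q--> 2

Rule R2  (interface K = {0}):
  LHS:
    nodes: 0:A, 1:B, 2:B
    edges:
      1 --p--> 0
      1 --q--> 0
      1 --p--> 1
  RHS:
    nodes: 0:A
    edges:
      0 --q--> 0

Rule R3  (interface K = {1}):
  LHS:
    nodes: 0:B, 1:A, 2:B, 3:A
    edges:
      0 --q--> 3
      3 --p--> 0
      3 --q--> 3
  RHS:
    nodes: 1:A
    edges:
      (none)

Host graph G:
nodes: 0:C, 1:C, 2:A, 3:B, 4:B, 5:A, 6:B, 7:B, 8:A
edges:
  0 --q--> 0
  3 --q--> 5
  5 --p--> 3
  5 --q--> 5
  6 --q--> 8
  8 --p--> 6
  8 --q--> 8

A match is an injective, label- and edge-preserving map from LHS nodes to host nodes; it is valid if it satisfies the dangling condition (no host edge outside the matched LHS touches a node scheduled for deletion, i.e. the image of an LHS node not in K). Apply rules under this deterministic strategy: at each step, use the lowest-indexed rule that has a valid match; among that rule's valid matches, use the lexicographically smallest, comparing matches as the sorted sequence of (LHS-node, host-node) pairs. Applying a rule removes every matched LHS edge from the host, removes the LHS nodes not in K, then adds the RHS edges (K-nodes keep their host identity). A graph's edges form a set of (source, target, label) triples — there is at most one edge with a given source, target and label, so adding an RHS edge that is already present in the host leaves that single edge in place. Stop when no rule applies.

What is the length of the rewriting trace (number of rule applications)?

start.  V:9 E:7  edges: 0-q->0 3-q->5 5-p->3 5-q->5 6-q->8 8-p->6 8-q->8
1. fire R3 via {0↦3, 1↦2, 2↦4, 3↦5}  →  V:6 E:4  edges: 0-q->0 6-q->8 8-p->6 8-q->8
2. fire R3 via {0↦6, 1↦2, 2↦7, 3↦8}  →  V:3 E:1  edges: 0-q->0
halt: no rule applies after step 2

Answer: 2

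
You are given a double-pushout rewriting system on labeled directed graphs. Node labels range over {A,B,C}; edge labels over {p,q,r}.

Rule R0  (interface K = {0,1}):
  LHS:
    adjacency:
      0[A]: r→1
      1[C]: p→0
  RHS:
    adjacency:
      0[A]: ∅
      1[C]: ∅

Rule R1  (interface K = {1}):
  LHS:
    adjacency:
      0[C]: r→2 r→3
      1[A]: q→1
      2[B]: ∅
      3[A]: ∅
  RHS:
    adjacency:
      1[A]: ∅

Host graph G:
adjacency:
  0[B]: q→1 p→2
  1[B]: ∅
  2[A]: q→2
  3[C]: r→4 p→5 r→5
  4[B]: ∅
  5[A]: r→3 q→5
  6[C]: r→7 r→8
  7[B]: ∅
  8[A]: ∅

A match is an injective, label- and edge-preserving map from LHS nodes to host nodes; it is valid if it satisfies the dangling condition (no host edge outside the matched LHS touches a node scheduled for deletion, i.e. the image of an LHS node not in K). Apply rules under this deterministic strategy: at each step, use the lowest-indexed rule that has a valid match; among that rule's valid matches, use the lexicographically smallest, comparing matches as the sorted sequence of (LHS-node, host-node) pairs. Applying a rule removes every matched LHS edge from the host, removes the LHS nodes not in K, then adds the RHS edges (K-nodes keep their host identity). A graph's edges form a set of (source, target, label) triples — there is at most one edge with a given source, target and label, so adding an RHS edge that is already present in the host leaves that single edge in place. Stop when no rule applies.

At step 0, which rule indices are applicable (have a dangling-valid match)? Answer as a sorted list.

R0: 1 valid match — {0↦5, 1↦3}
R1: 2 valid matches — {0↦6, 1↦2, 2↦7, 3↦8}, {0↦6, 1↦5, 2↦7, 3↦8}

Answer: [R0,R1]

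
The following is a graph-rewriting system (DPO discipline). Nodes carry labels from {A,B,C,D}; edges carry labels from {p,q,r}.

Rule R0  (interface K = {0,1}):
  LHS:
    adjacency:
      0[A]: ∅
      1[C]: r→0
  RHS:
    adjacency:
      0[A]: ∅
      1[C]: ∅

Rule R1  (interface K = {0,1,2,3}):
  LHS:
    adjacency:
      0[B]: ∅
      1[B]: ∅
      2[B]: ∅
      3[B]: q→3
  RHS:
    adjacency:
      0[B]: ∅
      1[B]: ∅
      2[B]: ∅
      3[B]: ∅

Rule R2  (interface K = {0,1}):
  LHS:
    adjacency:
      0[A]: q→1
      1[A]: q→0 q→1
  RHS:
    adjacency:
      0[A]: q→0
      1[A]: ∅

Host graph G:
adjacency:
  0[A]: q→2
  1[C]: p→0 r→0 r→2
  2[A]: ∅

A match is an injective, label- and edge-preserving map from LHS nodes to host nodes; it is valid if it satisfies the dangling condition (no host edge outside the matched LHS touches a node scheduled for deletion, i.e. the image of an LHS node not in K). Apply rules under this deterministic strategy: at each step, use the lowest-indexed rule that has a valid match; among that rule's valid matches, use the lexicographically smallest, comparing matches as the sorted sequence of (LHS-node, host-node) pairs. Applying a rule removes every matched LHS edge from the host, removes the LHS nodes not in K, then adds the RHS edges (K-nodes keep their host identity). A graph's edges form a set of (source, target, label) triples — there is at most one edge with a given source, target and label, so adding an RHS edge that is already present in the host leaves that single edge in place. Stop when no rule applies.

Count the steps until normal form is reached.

Answer: 2

Steps:
initial: |V|=3 |E|=4  E = 0-q->2 1-p->0 1-r->0 1-r->2
step 1: apply R0 at {0↦0, 1↦1}  → |V|=3 |E|=3  E = 0-q->2 1-p->0 1-r->2
step 2: apply R0 at {0↦2, 1↦1}  → |V|=3 |E|=2  E = 0-q->2 1-p->0
final graph: no rule applies after step 2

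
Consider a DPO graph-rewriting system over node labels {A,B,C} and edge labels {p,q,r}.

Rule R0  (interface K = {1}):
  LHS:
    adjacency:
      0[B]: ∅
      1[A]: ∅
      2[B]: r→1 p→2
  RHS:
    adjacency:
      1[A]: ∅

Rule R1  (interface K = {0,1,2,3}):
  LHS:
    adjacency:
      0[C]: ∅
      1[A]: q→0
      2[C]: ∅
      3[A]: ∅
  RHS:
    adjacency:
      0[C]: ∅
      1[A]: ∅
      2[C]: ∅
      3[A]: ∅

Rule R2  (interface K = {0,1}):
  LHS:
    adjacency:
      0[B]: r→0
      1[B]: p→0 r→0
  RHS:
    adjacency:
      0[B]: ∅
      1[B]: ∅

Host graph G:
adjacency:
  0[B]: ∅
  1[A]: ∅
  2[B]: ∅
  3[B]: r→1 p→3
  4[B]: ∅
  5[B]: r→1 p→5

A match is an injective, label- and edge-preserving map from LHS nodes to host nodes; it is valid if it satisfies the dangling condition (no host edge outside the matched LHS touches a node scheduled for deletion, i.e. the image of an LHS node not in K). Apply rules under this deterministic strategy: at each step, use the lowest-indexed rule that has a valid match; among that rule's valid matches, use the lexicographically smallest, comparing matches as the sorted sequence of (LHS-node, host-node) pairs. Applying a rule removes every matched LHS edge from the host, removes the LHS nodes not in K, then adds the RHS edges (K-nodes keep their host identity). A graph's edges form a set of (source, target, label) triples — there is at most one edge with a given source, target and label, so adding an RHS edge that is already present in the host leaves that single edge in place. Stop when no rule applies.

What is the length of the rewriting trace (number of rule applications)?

Answer: 2

Derivation:
[0] host  ⇒  6 nodes, 4 edges  {3-r->1 3-p->3 5-r->1 5-p->5}
[1] R0 @ {0↦0, 1↦1, 2↦3}  ⇒  4 nodes, 2 edges  {5-r->1 5-p->5}
[2] R0 @ {0↦2, 1↦1, 2↦5}  ⇒  2 nodes, 0 edges  {∅}
normal form: no rule applies after step 2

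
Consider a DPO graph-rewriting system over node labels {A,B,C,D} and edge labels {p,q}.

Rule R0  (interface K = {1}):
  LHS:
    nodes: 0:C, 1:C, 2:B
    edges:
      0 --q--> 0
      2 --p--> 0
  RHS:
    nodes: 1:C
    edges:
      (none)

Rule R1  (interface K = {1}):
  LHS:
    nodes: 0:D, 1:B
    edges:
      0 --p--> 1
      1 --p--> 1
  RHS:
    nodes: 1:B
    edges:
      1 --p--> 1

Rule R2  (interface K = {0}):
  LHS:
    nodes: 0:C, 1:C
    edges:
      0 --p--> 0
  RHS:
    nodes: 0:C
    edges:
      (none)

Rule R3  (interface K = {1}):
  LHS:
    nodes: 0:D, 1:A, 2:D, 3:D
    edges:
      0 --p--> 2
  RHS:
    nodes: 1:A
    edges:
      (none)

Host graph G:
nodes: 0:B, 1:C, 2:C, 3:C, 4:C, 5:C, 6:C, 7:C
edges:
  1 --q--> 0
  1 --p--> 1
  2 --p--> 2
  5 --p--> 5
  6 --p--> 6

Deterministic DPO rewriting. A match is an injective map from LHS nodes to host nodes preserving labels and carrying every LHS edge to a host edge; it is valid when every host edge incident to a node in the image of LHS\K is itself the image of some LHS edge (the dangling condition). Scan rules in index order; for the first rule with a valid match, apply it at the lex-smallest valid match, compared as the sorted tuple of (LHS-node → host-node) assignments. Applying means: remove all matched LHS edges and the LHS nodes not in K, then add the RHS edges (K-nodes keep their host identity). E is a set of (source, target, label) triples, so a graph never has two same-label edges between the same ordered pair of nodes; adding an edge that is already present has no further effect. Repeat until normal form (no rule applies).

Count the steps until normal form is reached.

start.  V:8 E:5  edges: 1-q->0 1-p->1 2-p->2 5-p->5 6-p->6
1. fire R2 via {0↦1, 1↦3}  →  V:7 E:4  edges: 1-q->0 2-p->2 5-p->5 6-p->6
2. fire R2 via {0↦2, 1↦4}  →  V:6 E:3  edges: 1-q->0 5-p->5 6-p->6
3. fire R2 via {0↦5, 1↦2}  →  V:5 E:2  edges: 1-q->0 6-p->6
4. fire R2 via {0↦6, 1↦5}  →  V:4 E:1  edges: 1-q->0
final graph: no rule applies after step 4

Answer: 4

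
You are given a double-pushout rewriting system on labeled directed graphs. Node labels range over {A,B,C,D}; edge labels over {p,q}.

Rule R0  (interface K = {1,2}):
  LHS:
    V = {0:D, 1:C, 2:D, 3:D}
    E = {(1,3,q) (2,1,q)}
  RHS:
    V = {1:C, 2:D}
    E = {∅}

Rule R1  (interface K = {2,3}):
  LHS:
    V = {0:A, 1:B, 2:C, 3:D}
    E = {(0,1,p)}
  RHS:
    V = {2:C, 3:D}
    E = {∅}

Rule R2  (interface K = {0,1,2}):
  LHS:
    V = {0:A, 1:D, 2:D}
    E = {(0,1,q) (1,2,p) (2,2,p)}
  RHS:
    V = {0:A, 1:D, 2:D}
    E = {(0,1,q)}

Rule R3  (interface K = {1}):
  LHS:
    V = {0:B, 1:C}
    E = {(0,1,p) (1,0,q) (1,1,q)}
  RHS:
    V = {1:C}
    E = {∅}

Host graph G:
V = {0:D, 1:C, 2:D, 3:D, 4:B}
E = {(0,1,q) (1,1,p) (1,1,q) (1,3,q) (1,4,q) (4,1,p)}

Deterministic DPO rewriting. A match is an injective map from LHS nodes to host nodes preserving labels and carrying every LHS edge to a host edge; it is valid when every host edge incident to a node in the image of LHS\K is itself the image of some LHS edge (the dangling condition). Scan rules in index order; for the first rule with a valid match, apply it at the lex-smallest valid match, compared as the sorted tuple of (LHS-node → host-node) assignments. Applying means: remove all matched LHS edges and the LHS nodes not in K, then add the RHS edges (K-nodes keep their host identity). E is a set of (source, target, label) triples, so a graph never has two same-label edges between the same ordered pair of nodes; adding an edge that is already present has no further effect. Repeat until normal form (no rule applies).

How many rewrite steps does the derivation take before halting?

Answer: 2

Derivation:
[0] host  ⇒  5 nodes, 6 edges  {0-q->1 1-p->1 1-q->1 1-q->3 1-q->4 4-p->1}
[1] R0 @ {0↦2, 1↦1, 2↦0, 3↦3}  ⇒  3 nodes, 4 edges  {1-p->1 1-q->1 1-q->4 4-p->1}
[2] R3 @ {0↦4, 1↦1}  ⇒  2 nodes, 1 edges  {1-p->1}
halt: no rule applies after step 2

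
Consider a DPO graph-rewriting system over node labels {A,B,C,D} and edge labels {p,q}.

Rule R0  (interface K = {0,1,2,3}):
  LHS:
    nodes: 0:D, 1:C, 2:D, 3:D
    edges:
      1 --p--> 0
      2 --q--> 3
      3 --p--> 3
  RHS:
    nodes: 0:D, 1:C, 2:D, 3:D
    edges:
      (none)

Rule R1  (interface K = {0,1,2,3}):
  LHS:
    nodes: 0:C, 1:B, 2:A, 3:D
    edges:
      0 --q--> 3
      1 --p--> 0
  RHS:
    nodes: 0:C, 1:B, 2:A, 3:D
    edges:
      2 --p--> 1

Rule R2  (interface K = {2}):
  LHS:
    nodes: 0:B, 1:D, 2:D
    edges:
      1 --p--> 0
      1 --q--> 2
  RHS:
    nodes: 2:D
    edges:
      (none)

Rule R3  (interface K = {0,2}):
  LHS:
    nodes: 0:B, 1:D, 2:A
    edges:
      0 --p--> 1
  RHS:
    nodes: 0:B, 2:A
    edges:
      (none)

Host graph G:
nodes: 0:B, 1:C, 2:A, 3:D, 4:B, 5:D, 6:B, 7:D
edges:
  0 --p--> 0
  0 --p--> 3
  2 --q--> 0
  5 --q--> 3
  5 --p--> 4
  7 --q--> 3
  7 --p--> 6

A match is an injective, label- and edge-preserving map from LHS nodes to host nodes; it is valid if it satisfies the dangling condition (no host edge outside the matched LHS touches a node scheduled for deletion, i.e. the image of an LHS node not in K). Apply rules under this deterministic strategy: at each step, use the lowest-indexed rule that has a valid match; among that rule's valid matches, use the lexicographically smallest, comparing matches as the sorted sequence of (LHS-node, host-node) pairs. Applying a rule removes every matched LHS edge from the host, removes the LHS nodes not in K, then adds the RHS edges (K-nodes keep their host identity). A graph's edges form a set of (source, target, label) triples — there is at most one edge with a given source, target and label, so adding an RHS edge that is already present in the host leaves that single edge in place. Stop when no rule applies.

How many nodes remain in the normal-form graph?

Answer: 3

Steps:
initial: |V|=8 |E|=7  E = 0-p->0 0-p->3 2-q->0 5-q->3 5-p->4 7-q->3 7-p->6
step 1: apply R2 at {0↦4, 1↦5, 2↦3}  → |V|=6 |E|=5  E = 0-p->0 0-p->3 2-q->0 7-q->3 7-p->6
step 2: apply R2 at {0↦6, 1↦7, 2↦3}  → |V|=4 |E|=3  E = 0-p->0 0-p->3 2-q->0
step 3: apply R3 at {0↦0, 1↦3, 2↦2}  → |V|=3 |E|=2  E = 0-p->0 2-q->0
normal form: no rule applies after step 3
NF nodes: {0:B, 1:C, 2:A}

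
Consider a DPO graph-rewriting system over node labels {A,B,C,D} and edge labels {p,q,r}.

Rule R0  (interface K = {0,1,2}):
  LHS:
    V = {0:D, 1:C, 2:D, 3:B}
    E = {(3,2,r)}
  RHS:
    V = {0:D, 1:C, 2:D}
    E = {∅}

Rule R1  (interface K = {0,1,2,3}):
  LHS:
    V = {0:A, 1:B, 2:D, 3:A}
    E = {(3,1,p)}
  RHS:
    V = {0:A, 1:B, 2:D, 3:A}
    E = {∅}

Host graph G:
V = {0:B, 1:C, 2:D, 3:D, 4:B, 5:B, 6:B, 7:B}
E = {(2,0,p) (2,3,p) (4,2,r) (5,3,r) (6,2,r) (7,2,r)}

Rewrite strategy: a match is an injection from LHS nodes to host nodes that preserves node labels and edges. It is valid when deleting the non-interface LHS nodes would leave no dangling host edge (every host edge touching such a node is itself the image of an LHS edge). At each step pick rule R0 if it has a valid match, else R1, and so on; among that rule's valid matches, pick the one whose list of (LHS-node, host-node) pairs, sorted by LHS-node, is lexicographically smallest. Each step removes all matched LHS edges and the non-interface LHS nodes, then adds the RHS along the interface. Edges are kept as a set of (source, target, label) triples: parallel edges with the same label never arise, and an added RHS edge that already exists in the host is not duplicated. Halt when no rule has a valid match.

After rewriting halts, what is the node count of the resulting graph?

Answer: 4

Derivation:
[0] host  ⇒  8 nodes, 6 edges  {2-p->0 2-p->3 4-r->2 5-r->3 6-r->2 7-r->2}
[1] R0 @ {0↦2, 1↦1, 2↦3, 3↦5}  ⇒  7 nodes, 5 edges  {2-p->0 2-p->3 4-r->2 6-r->2 7-r->2}
[2] R0 @ {0↦3, 1↦1, 2↦2, 3↦4}  ⇒  6 nodes, 4 edges  {2-p->0 2-p->3 6-r->2 7-r->2}
[3] R0 @ {0↦3, 1↦1, 2↦2, 3↦6}  ⇒  5 nodes, 3 edges  {2-p->0 2-p->3 7-r->2}
[4] R0 @ {0↦3, 1↦1, 2↦2, 3↦7}  ⇒  4 nodes, 2 edges  {2-p->0 2-p->3}
normal form: no rule applies after step 4
NF nodes: {0:B, 1:C, 2:D, 3:D}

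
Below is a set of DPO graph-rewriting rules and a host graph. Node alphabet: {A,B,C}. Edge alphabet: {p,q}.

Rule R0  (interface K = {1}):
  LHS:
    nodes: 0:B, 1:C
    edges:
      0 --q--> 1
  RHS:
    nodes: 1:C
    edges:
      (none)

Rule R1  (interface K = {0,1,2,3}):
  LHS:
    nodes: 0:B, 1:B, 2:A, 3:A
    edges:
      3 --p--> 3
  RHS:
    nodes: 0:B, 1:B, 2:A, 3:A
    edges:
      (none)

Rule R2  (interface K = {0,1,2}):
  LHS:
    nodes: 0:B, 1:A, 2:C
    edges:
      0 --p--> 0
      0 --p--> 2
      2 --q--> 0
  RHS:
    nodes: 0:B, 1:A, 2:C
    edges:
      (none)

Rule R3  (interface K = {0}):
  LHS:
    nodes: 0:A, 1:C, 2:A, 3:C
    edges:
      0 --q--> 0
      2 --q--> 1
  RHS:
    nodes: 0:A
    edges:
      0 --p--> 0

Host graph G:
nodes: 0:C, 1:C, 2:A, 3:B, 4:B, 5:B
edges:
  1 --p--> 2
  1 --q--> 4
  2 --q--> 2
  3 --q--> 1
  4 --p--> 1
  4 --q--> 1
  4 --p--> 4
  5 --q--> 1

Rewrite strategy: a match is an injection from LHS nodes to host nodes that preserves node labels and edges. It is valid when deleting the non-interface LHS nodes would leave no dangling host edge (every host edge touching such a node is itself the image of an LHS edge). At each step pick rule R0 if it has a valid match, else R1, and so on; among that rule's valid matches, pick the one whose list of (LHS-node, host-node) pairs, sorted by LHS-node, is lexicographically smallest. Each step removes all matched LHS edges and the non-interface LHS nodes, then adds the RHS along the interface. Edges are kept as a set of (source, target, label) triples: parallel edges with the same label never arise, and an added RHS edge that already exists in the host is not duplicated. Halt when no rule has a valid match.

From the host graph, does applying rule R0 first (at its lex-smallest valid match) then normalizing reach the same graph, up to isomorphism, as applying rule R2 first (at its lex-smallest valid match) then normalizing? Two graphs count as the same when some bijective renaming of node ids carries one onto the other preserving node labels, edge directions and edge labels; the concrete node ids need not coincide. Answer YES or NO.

Answer: YES

Steps:
branch R0-first: apply at {0↦3, 1↦1} → |E|=7, then 3 more step(s) → NF |V|=3 |E|=2 V={0:C, 1:C, 2:A} E=1-p->2 2-q->2
branch R2-first: apply at {0↦4, 1↦2, 2↦1} → |E|=5, then 3 more step(s) → NF |V|=3 |E|=2 V={0:C, 1:C, 2:A} E=1-p->2 2-q->2
graphs isomorphic (equal up to label-preserving node renaming)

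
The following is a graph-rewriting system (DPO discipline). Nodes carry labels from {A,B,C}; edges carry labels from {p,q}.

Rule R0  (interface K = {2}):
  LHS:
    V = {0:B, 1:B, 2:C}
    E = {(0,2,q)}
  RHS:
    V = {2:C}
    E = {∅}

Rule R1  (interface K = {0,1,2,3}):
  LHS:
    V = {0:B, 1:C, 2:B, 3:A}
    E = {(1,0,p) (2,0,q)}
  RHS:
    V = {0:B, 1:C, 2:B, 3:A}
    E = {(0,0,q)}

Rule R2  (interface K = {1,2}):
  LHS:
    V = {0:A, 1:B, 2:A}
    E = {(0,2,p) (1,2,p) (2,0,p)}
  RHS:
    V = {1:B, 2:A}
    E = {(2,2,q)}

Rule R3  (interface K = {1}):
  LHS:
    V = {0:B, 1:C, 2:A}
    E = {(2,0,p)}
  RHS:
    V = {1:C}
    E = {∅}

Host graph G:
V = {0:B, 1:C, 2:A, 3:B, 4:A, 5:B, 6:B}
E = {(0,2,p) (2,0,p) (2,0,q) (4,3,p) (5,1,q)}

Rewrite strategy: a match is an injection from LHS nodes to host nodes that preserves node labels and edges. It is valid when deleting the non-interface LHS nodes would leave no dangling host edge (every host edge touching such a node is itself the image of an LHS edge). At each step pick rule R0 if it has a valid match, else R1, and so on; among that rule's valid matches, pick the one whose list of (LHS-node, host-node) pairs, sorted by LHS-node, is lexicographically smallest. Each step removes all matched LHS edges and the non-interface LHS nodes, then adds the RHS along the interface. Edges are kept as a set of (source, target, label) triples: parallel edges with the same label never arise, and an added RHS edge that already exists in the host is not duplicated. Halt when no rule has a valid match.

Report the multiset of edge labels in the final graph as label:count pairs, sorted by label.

Answer: p:2 q:1

Derivation:
[0] host  ⇒  7 nodes, 5 edges  {0-p->2 2-p->0 2-q->0 4-p->3 5-q->1}
[1] R0 @ {0↦5, 1↦6, 2↦1}  ⇒  5 nodes, 4 edges  {0-p->2 2-p->0 2-q->0 4-p->3}
[2] R3 @ {0↦3, 1↦1, 2↦4}  ⇒  3 nodes, 3 edges  {0-p->2 2-p->0 2-q->0}
halt: no rule applies after step 2
NF edges: [(0, 2, 'p'), (2, 0, 'p'), (2, 0, 'q')]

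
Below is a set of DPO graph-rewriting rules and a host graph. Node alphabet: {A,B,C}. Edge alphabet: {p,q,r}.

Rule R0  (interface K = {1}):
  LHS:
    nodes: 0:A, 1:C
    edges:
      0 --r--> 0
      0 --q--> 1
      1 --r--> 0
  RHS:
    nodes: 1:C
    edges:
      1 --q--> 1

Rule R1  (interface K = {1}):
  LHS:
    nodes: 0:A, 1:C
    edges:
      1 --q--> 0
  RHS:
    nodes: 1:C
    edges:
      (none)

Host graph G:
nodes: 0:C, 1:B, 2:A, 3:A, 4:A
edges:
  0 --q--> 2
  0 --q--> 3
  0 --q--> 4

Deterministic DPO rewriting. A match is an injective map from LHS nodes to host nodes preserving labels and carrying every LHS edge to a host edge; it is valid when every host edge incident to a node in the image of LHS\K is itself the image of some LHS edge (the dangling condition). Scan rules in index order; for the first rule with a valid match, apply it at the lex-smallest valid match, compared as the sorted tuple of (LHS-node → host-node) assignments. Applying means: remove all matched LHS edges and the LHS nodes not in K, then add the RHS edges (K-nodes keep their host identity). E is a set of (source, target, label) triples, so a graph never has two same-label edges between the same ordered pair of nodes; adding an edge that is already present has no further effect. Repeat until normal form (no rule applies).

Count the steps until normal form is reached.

[0] host  ⇒  5 nodes, 3 edges  {0-q->2 0-q->3 0-q->4}
[1] R1 @ {0↦2, 1↦0}  ⇒  4 nodes, 2 edges  {0-q->3 0-q->4}
[2] R1 @ {0↦3, 1↦0}  ⇒  3 nodes, 1 edges  {0-q->4}
[3] R1 @ {0↦4, 1↦0}  ⇒  2 nodes, 0 edges  {∅}
final graph: no rule applies after step 3

Answer: 3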